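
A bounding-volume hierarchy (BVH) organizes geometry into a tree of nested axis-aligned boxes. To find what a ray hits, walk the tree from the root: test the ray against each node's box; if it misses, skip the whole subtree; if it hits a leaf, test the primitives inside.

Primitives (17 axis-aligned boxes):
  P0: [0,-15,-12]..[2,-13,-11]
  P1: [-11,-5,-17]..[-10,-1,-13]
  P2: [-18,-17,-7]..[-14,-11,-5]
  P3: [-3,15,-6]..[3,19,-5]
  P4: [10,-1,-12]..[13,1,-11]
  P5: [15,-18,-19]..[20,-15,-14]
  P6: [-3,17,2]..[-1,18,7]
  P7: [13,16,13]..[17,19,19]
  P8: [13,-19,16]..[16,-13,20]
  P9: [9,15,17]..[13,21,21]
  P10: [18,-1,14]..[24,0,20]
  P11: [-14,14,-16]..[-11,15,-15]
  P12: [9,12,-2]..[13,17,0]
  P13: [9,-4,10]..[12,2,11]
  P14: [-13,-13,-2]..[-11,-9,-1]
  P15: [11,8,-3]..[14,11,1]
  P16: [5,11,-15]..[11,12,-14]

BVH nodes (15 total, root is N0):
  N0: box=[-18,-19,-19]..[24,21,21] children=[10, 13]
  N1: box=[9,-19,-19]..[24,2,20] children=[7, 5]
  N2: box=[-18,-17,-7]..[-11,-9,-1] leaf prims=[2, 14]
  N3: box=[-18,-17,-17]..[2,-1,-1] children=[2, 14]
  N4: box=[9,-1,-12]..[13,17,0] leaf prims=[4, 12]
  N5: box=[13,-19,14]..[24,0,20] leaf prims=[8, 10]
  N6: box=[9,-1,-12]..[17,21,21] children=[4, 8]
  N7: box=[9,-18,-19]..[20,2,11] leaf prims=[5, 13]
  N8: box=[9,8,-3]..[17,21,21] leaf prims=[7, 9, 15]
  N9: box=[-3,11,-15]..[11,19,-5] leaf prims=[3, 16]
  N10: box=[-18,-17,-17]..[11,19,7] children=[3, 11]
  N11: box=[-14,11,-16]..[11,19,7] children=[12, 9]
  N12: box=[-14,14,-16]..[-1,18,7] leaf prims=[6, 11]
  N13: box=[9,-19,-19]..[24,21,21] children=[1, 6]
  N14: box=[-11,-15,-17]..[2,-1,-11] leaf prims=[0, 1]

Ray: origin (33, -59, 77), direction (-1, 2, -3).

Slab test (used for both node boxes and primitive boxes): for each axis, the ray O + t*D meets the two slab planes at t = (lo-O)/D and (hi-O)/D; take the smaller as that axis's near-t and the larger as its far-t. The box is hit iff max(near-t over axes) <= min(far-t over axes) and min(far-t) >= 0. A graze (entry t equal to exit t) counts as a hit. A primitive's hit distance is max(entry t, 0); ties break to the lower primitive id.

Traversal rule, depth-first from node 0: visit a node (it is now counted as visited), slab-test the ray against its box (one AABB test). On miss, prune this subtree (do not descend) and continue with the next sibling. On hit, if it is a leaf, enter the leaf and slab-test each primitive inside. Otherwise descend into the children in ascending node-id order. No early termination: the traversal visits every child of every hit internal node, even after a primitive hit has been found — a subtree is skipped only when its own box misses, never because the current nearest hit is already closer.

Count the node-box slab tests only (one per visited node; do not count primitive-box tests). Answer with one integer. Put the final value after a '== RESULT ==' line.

Trace the traversal:
N0 x:[9,51] y:[20,40] z:[56/3,32] -> hit [20,32], descend [10, 13]
  N10 x:[22,51] y:[21,39] z:[70/3,94/3] -> hit [70/3,94/3], descend [3, 11]
    N3 x:[31,51] y:[21,29] z:[26,94/3] -> miss, prune
    N11 x:[22,47] y:[35,39] z:[70/3,31] -> miss, prune
  N13 x:[9,24] y:[20,40] z:[56/3,32] -> hit [20,24], descend [1, 6]
    N1 x:[9,24] y:[20,61/2] z:[19,32] -> hit [20,24], descend [5, 7]
      N5 x:[9,20] y:[20,59/2] z:[19,21] -> hit [20,20] leaf, test {P8@t=20, P10(miss)}
      N7 x:[13,24] y:[41/2,61/2] z:[22,32] -> hit [22,24] leaf, test {P5(miss), P13(miss)}
    N6 x:[16,24] y:[29,40] z:[56/3,89/3] -> miss, prune

order=[0, 10, 3, 11, 13, 1, 5, 7, 6]  |boxes|=9  |leaves|=2  hit=P8

== RESULT ==
9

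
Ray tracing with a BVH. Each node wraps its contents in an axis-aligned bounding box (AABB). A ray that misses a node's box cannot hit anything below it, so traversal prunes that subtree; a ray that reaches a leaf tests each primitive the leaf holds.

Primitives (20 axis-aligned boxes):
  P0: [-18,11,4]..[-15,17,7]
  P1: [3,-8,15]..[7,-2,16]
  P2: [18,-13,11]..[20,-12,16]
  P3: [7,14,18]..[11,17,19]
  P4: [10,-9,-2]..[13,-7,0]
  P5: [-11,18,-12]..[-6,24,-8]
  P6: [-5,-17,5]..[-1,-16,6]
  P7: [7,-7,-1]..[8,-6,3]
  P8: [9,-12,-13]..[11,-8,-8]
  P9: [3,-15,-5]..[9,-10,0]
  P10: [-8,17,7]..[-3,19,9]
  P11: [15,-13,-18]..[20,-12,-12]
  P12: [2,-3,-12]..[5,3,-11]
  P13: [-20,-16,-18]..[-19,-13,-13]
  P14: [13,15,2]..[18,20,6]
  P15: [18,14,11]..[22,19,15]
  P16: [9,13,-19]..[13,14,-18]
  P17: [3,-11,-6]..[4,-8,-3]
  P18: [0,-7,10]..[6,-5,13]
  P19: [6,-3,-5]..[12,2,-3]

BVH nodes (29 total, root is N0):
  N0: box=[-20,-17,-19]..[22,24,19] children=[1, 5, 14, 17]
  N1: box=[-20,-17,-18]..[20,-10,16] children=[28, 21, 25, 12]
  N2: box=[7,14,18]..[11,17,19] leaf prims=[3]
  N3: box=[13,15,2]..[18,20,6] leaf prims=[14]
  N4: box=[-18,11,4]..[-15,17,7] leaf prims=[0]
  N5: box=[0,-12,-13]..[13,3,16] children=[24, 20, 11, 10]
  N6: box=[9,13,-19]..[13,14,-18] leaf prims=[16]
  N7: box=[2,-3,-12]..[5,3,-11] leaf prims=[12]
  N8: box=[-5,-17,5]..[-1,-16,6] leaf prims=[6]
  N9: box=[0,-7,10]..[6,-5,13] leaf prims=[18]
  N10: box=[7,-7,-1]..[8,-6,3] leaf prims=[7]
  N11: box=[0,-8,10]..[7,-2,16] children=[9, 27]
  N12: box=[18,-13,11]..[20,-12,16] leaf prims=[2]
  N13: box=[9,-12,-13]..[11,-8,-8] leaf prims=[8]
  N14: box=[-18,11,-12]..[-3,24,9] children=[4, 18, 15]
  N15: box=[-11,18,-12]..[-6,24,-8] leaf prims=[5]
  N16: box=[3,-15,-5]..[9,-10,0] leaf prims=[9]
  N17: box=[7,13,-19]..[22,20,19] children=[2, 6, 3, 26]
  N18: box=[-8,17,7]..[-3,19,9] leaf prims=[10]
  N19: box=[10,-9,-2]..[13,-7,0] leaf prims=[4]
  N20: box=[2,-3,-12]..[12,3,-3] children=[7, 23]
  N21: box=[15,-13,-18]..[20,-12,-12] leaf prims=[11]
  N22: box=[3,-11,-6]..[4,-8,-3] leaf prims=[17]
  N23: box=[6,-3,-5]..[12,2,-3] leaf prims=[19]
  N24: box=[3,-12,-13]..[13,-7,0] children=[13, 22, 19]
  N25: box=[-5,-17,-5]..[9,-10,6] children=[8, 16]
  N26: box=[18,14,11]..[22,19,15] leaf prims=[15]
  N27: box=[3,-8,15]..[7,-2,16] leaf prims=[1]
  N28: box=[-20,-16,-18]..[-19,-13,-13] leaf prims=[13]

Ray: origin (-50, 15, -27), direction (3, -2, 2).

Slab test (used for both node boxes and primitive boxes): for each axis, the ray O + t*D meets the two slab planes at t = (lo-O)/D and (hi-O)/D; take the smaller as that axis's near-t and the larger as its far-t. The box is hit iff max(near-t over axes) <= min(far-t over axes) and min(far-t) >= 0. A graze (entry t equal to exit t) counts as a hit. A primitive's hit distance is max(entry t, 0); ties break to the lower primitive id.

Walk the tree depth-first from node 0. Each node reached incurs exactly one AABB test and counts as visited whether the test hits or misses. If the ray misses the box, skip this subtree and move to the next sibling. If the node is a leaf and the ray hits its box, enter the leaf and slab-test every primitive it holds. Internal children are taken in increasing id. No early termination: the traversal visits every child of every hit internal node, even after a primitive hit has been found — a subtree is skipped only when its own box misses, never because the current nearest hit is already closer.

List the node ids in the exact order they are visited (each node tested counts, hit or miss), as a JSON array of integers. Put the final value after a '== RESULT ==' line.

Walk:
N0 x:[10,24] y:[-9/2,16] z:[4,23] -> hit [10,16], descend [1, 5, 14, 17]
  N1 x:[10,70/3] y:[25/2,16] z:[9/2,43/2] -> hit [25/2,16], descend [12, 21, 25, 28]
    N12 x:[68/3,70/3] y:[27/2,14] z:[19,43/2] -> miss, prune
    N21 x:[65/3,70/3] y:[27/2,14] z:[9/2,15/2] -> miss, prune
    N25 x:[15,59/3] y:[25/2,16] z:[11,33/2] -> hit [15,16], descend [8, 16]
      N8 x:[15,49/3] y:[31/2,16] z:[16,33/2] -> hit [16,16] leaf, test {P6@t=16}
      N16 x:[53/3,59/3] y:[25/2,15] z:[11,27/2] -> miss, prune
    N28 x:[10,31/3] y:[14,31/2] z:[9/2,7] -> miss, prune
  N5 x:[50/3,21] y:[6,27/2] z:[7,43/2] -> miss, prune
  N14 x:[32/3,47/3] y:[-9/2,2] z:[15/2,18] -> miss, prune
  N17 x:[19,24] y:[-5/2,1] z:[4,23] -> miss, prune

Visited [0, 1, 12, 21, 25, 8, 16, 28, 5, 14, 17]. Tests: 11 box, 1 leaf. Nearest: P6.

== RESULT ==
[0, 1, 12, 21, 25, 8, 16, 28, 5, 14, 17]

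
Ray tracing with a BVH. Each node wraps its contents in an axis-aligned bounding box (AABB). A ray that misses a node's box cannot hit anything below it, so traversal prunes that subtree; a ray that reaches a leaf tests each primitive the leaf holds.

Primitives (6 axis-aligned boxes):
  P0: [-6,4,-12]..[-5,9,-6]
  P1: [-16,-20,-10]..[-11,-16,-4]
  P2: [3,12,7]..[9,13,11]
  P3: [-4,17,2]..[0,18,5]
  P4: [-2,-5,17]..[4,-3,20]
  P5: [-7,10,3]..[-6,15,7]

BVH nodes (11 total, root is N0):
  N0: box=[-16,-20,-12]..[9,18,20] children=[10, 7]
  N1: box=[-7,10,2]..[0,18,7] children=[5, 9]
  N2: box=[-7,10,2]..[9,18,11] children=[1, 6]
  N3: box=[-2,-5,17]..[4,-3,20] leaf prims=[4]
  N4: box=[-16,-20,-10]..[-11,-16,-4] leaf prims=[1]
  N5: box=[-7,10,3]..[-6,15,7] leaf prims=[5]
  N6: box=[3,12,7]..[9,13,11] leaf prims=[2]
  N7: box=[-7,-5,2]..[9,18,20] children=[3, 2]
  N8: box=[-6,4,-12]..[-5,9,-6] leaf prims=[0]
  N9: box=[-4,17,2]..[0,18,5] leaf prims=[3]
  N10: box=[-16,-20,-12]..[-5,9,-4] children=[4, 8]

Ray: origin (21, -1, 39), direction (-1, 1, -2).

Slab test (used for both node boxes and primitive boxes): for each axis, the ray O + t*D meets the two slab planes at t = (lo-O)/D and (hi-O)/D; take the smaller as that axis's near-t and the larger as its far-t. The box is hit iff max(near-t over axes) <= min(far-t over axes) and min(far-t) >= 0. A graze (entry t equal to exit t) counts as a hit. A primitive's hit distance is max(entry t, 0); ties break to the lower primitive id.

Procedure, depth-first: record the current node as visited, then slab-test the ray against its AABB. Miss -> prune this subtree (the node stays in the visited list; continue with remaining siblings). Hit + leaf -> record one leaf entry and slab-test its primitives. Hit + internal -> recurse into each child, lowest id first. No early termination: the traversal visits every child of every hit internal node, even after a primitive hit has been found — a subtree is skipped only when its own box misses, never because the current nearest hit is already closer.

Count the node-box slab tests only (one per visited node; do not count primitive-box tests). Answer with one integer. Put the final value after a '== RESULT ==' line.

Walk:
N0 x:[12,37] y:[-19,19] z:[19/2,51/2] -> hit [12,19], descend [7, 10]
  N7 x:[12,28] y:[-4,19] z:[19/2,37/2] -> hit [12,37/2], descend [2, 3]
    N2 x:[12,28] y:[11,19] z:[14,37/2] -> hit [14,37/2], descend [1, 6]
      N1 x:[21,28] y:[11,19] z:[16,37/2] -> miss, prune
      N6 x:[12,18] y:[13,14] z:[14,16] -> hit [14,14] leaf, test {P2@t=14}
    N3 x:[17,23] y:[-4,-2] z:[19/2,11] -> miss, prune
  N10 x:[26,37] y:[-19,10] z:[43/2,51/2] -> miss, prune

Visited [0, 7, 2, 1, 6, 3, 10]. Tests: 7 box, 1 leaf. Nearest: P2.

== RESULT ==
7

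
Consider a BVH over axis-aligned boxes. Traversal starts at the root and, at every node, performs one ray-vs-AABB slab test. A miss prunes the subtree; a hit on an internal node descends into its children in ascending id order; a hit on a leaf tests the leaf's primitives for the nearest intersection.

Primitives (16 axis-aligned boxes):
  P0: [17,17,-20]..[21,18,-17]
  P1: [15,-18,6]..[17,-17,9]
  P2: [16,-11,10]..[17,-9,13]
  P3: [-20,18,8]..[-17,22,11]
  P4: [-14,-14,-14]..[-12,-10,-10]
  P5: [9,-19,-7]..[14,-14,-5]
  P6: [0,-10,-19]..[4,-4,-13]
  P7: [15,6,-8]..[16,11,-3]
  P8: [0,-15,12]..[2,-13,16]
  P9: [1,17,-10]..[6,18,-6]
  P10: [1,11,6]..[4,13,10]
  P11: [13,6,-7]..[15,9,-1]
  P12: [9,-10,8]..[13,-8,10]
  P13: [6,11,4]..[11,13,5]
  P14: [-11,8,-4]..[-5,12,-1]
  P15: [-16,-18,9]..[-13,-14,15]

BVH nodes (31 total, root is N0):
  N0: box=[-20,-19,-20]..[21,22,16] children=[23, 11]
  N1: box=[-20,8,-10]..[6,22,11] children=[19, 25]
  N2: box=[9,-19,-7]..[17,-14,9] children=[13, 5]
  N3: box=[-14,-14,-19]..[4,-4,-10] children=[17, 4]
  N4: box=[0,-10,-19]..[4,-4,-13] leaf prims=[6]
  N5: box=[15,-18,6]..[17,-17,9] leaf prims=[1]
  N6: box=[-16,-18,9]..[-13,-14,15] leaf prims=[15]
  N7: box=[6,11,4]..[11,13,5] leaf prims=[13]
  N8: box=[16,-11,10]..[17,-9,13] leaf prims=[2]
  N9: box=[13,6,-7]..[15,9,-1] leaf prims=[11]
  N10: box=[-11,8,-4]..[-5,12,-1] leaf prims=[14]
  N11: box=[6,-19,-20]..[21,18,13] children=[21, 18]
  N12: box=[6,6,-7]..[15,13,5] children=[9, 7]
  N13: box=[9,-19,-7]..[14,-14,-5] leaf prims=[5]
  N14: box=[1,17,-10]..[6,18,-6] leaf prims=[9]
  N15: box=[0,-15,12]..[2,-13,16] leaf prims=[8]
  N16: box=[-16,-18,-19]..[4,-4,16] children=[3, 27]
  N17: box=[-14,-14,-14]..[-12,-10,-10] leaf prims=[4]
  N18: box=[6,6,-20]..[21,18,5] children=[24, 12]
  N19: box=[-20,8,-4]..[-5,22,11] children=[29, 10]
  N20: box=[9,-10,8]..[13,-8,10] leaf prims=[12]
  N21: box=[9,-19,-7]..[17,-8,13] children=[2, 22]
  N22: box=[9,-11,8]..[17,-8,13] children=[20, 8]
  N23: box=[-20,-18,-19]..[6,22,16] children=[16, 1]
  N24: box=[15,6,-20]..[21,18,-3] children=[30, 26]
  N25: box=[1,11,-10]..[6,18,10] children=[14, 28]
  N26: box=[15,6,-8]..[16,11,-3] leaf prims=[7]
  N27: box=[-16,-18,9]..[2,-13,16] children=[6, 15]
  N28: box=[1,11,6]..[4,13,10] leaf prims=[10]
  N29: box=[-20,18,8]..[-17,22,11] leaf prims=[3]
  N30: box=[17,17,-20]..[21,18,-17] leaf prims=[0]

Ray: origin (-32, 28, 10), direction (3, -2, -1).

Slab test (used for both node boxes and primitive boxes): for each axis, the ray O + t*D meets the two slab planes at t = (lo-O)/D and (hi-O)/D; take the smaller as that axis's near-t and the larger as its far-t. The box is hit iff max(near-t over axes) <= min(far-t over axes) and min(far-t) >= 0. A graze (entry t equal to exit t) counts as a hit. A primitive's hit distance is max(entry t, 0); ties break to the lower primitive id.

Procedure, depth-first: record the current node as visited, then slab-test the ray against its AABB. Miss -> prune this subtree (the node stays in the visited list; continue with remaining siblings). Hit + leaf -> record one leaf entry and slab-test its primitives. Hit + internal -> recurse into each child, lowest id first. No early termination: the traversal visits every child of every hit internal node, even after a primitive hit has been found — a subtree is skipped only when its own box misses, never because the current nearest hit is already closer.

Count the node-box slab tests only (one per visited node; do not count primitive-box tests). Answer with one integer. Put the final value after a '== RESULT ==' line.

Trace the traversal:
N0 x:[4,53/3] y:[3,47/2] z:[-6,30] -> hit [4,53/3], descend [11, 23]
  N11 x:[38/3,53/3] y:[5,47/2] z:[-3,30] -> hit [38/3,53/3], descend [18, 21]
    N18 x:[38/3,53/3] y:[5,11] z:[5,30] -> miss, prune
    N21 x:[41/3,49/3] y:[18,47/2] z:[-3,17] -> miss, prune
  N23 x:[4,38/3] y:[3,23] z:[-6,29] -> hit [4,38/3], descend [1, 16]
    N1 x:[4,38/3] y:[3,10] z:[-1,20] -> hit [4,10], descend [19, 25]
      N19 x:[4,9] y:[3,10] z:[-1,14] -> hit [4,9], descend [10, 29]
        N10 x:[7,9] y:[8,10] z:[11,14] -> miss, prune
        N29 x:[4,5] y:[3,5] z:[-1,2] -> miss, prune
      N25 x:[11,38/3] y:[5,17/2] z:[0,20] -> miss, prune
    N16 x:[16/3,12] y:[16,23] z:[-6,29] -> miss, prune

Visited [0, 11, 18, 21, 23, 1, 19, 10, 29, 25, 16]. Tests: 11 box, 0 leaf. Nearest: miss.

== RESULT ==
11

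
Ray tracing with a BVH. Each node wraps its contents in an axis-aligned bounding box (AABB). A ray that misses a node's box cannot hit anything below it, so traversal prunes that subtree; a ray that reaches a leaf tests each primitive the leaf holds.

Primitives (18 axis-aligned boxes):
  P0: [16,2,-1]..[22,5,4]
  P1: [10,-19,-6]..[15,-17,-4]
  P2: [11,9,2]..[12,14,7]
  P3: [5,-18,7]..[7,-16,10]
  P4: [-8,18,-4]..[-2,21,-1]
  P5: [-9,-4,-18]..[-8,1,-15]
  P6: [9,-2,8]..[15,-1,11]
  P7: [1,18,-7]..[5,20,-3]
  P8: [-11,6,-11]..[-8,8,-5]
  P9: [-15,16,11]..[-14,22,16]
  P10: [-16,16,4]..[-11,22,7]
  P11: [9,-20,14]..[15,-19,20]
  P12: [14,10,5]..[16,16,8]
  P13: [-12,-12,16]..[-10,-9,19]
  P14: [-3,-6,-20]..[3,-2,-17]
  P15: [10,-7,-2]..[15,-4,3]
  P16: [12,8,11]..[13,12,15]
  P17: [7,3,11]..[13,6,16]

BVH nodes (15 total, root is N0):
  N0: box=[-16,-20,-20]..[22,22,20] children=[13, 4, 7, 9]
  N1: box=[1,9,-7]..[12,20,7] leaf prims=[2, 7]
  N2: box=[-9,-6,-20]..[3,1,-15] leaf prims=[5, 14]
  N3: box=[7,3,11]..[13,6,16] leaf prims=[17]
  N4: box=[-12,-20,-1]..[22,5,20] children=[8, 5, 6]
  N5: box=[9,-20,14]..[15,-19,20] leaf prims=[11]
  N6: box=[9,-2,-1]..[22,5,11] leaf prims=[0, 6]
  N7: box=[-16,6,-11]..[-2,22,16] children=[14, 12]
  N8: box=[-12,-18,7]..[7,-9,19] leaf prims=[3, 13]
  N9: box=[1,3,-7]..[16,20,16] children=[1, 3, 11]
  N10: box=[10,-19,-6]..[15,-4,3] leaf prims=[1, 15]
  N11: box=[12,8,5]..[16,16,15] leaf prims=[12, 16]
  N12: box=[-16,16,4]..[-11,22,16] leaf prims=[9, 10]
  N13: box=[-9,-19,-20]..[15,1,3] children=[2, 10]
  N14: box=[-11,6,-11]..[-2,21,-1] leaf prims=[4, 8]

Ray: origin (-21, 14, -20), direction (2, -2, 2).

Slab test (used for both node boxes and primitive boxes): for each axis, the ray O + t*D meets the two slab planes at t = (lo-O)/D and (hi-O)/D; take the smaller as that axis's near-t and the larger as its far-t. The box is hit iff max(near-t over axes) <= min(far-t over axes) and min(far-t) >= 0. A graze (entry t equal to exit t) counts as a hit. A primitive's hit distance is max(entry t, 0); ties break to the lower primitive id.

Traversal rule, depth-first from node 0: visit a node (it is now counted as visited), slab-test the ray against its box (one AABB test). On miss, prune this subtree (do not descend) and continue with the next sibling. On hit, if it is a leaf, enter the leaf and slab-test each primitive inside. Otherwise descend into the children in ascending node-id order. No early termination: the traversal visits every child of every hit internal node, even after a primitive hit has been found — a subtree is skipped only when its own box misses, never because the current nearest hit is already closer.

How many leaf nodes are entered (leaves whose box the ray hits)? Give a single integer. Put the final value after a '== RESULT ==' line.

Walk:
N0 x:[5/2,43/2] y:[-4,17] z:[0,20] -> hit [5/2,17], descend [4, 7, 9, 13]
  N4 x:[9/2,43/2] y:[9/2,17] z:[19/2,20] -> hit [19/2,17], descend [5, 6, 8]
    N5 x:[15,18] y:[33/2,17] z:[17,20] -> hit [17,17] leaf, test {P11@t=17}
    N6 x:[15,43/2] y:[9/2,8] z:[19/2,31/2] -> miss, prune
    N8 x:[9/2,14] y:[23/2,16] z:[27/2,39/2] -> hit [27/2,14] leaf, test {P3(miss), P13(miss)}
  N7 x:[5/2,19/2] y:[-4,4] z:[9/2,18] -> miss, prune
  N9 x:[11,37/2] y:[-3,11/2] z:[13/2,18] -> miss, prune
  N13 x:[6,18] y:[13/2,33/2] z:[0,23/2] -> hit [13/2,23/2], descend [2, 10]
    N2 x:[6,12] y:[13/2,10] z:[0,5/2] -> miss, prune
    N10 x:[31/2,18] y:[9,33/2] z:[7,23/2] -> miss, prune

10 AABB tests over nodes [0, 4, 5, 6, 8, 7, 9, 13, 2, 10]; 2 leaves entered; closest P11.

== RESULT ==
2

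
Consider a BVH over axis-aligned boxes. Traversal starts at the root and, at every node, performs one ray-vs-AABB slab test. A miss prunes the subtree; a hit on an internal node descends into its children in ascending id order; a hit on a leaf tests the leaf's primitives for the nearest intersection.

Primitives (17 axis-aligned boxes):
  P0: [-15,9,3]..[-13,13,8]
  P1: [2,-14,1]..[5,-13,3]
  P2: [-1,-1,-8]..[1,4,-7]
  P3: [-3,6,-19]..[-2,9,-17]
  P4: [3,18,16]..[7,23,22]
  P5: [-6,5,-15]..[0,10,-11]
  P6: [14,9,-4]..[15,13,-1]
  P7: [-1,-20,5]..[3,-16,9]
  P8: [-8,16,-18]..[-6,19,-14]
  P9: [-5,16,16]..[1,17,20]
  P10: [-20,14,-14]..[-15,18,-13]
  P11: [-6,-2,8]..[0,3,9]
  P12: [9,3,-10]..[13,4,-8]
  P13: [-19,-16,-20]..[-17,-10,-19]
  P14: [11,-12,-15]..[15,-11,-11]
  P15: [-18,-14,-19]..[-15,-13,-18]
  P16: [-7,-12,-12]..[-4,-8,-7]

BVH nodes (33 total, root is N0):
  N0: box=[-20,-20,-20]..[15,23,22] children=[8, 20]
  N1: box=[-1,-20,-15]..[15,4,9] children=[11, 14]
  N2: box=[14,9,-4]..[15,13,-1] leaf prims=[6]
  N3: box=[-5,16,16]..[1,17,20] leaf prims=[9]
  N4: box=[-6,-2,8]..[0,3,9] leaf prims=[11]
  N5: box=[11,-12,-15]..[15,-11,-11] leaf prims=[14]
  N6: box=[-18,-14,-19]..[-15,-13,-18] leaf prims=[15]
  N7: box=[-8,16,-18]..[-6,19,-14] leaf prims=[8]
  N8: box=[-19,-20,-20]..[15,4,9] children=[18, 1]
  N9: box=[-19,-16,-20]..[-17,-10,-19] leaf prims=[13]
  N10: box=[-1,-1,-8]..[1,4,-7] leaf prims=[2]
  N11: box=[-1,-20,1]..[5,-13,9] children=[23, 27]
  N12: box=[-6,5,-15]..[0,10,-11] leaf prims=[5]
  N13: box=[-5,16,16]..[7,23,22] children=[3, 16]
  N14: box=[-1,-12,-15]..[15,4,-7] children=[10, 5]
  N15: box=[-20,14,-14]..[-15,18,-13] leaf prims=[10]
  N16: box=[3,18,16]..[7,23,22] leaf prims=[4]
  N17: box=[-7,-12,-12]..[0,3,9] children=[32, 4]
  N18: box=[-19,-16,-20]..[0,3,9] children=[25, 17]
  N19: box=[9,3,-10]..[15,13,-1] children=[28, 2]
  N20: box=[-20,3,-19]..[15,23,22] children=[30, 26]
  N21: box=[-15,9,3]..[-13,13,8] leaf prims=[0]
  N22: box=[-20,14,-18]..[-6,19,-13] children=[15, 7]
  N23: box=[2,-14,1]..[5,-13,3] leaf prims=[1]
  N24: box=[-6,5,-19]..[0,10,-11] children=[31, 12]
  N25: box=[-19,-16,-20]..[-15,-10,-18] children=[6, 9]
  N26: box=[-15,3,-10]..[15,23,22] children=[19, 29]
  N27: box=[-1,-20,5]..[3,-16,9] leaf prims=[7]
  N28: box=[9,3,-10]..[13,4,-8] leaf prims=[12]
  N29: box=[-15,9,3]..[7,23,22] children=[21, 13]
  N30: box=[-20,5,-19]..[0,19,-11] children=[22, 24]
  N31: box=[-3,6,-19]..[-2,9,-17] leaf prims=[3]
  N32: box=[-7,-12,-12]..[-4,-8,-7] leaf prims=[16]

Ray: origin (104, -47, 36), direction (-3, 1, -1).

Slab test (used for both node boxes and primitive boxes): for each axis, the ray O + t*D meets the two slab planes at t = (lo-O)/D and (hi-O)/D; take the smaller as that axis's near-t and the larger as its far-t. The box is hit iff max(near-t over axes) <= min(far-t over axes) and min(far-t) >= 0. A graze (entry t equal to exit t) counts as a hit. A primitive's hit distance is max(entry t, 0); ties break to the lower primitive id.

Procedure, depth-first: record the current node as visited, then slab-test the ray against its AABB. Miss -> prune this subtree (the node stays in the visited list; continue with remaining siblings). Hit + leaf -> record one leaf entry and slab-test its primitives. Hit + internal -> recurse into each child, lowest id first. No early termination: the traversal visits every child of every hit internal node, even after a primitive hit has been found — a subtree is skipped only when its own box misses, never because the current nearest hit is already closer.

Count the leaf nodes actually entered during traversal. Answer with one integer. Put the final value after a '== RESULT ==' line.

Walk:
N0 x:[89/3,124/3] y:[27,70] z:[14,56] -> hit [89/3,124/3], descend [8, 20]
  N8 x:[89/3,41] y:[27,51] z:[27,56] -> hit [89/3,41], descend [1, 18]
    N1 x:[89/3,35] y:[27,51] z:[27,51] -> hit [89/3,35], descend [11, 14]
      N11 x:[33,35] y:[27,34] z:[27,35] -> hit [33,34], descend [23, 27]
        N23 x:[33,34] y:[33,34] z:[33,35] -> hit [33,34] leaf, test {P1@t=33}
        N27 x:[101/3,35] y:[27,31] z:[27,31] -> miss, prune
      N14 x:[89/3,35] y:[35,51] z:[43,51] -> miss, prune
    N18 x:[104/3,41] y:[31,50] z:[27,56] -> hit [104/3,41], descend [17, 25]
      N17 x:[104/3,37] y:[35,50] z:[27,48] -> hit [35,37], descend [4, 32]
        N4 x:[104/3,110/3] y:[45,50] z:[27,28] -> miss, prune
        N32 x:[36,37] y:[35,39] z:[43,48] -> miss, prune
      N25 x:[119/3,41] y:[31,37] z:[54,56] -> miss, prune
  N20 x:[89/3,124/3] y:[50,70] z:[14,55] -> miss, prune

Summary -> nodes [0, 8, 1, 11, 23, 27, 14, 18, 17, 4, 32, 25, 20]; box-tests=13; leaf-entries=1; first=P1

== RESULT ==
1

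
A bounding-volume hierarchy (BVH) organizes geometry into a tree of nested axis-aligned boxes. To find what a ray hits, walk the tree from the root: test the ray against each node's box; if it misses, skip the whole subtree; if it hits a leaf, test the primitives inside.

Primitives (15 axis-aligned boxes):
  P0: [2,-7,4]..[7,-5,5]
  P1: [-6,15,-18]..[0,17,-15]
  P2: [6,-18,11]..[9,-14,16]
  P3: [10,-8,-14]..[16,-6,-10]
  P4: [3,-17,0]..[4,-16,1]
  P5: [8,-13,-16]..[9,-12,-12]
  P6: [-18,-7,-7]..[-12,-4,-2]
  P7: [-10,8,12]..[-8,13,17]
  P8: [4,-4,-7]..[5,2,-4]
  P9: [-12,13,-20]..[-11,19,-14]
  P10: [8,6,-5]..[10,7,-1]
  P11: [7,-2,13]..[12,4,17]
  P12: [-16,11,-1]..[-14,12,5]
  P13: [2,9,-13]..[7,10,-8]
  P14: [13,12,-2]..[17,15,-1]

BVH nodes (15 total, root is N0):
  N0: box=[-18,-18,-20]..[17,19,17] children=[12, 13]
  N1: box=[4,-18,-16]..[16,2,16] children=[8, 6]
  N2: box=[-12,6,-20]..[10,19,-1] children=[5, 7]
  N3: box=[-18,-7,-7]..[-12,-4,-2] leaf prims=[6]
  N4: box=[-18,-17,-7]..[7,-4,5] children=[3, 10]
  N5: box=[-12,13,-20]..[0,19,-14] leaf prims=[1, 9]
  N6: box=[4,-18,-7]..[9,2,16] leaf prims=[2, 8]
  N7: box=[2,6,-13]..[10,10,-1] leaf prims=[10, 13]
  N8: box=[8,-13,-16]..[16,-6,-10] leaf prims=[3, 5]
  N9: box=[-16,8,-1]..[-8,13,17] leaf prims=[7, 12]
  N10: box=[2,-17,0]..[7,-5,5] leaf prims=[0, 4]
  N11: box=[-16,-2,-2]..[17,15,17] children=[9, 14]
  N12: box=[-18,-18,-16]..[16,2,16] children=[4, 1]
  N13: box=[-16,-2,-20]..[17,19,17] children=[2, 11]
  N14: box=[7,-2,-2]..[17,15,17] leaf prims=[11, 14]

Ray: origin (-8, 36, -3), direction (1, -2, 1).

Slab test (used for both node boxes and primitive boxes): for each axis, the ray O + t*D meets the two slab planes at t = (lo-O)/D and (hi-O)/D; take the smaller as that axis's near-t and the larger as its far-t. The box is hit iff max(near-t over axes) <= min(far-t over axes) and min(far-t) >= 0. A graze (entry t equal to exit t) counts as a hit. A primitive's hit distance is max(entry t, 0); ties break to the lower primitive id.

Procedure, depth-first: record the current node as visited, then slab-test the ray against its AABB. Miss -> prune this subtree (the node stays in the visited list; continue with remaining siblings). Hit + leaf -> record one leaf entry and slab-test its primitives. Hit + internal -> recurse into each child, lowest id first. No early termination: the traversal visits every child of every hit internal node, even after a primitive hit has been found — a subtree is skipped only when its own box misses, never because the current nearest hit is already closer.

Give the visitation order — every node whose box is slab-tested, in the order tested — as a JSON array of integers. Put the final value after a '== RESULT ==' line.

Traverse from the root:
N0 x:[-10,25] y:[17/2,27] z:[-17,20] -> hit [17/2,20], descend [12, 13]
  N12 x:[-10,24] y:[17,27] z:[-13,19] -> hit [17,19], descend [1, 4]
    N1 x:[12,24] y:[17,27] z:[-13,19] -> hit [17,19], descend [6, 8]
      N6 x:[12,17] y:[17,27] z:[-4,19] -> hit [17,17] leaf, test {P2(miss), P8(miss)}
      N8 x:[16,24] y:[21,49/2] z:[-13,-7] -> miss, prune
    N4 x:[-10,15] y:[20,53/2] z:[-4,8] -> miss, prune
  N13 x:[-8,25] y:[17/2,19] z:[-17,20] -> hit [17/2,19], descend [2, 11]
    N2 x:[-4,18] y:[17/2,15] z:[-17,2] -> miss, prune
    N11 x:[-8,25] y:[21/2,19] z:[1,20] -> hit [21/2,19], descend [9, 14]
      N9 x:[-8,0] y:[23/2,14] z:[2,20] -> miss, prune
      N14 x:[15,25] y:[21/2,19] z:[1,20] -> hit [15,19] leaf, test {P11@t=16, P14(miss)}

Summary -> nodes [0, 12, 1, 6, 8, 4, 13, 2, 11, 9, 14]; box-tests=11; leaf-entries=2; first=P11

== RESULT ==
[0, 12, 1, 6, 8, 4, 13, 2, 11, 9, 14]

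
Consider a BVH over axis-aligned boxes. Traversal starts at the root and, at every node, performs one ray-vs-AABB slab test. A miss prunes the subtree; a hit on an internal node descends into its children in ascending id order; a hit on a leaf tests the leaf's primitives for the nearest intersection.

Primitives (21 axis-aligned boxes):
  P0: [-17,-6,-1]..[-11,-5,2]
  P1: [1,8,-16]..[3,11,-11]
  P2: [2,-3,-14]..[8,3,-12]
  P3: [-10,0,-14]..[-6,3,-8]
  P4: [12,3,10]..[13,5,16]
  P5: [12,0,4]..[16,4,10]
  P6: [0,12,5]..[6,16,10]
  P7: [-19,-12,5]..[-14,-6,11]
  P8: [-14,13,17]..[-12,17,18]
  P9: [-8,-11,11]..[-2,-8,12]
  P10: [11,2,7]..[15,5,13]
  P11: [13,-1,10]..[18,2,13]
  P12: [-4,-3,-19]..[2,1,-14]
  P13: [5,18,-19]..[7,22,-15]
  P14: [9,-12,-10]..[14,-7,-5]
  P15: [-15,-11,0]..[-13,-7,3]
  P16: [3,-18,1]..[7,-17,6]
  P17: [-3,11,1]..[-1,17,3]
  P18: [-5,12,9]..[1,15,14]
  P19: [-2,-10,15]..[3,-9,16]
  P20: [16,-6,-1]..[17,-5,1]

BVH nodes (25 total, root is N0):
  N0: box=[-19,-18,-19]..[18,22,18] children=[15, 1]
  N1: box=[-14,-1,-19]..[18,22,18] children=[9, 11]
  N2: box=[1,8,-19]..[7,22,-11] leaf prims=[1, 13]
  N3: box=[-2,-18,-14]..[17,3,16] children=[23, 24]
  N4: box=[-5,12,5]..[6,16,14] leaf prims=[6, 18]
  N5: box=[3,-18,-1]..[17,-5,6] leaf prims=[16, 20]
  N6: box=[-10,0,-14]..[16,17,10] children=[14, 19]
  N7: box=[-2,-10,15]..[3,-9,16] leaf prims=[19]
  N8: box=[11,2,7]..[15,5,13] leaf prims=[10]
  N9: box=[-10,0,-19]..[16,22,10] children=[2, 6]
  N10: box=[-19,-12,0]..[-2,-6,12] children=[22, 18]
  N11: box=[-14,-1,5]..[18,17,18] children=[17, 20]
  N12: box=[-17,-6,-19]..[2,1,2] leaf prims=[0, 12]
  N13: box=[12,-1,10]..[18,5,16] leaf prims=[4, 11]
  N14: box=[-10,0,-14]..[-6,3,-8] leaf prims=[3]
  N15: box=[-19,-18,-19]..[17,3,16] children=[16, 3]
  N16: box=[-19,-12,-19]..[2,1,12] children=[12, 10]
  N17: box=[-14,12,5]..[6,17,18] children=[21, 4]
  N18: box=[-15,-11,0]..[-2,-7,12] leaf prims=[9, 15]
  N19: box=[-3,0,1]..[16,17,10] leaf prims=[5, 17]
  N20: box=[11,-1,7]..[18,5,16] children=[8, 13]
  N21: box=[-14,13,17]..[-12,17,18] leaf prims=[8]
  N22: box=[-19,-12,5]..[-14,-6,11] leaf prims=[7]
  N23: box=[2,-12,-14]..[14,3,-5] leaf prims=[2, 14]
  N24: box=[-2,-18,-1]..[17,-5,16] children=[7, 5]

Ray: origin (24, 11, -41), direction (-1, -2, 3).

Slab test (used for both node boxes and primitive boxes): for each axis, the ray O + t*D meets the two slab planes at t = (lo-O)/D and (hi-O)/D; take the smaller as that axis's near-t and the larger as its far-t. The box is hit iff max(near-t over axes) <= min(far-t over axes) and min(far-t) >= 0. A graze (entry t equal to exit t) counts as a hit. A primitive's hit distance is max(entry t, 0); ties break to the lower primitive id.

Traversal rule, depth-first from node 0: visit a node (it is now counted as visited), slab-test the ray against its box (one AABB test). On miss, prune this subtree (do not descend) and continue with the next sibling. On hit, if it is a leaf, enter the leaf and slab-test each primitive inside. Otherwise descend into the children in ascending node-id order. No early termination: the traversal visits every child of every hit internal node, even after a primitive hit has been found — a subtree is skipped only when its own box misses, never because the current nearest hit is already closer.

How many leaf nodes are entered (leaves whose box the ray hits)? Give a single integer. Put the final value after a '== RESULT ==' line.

Trace the traversal:
N0 x:[6,43] y:[-11/2,29/2] z:[22/3,59/3] -> hit [22/3,29/2], descend [1, 15]
  N1 x:[6,38] y:[-11/2,6] z:[22/3,59/3] -> miss, prune
  N15 x:[7,43] y:[4,29/2] z:[22/3,19] -> hit [22/3,29/2], descend [3, 16]
    N3 x:[7,26] y:[4,29/2] z:[9,19] -> hit [9,29/2], descend [23, 24]
      N23 x:[10,22] y:[4,23/2] z:[9,12] -> hit [10,23/2] leaf, test {P2(miss), P14@t=31/3}
      N24 x:[7,26] y:[8,29/2] z:[40/3,19] -> hit [40/3,29/2], descend [5, 7]
        N5 x:[7,21] y:[8,29/2] z:[40/3,47/3] -> hit [40/3,29/2] leaf, test {P16(miss), P20(miss)}
        N7 x:[21,26] y:[10,21/2] z:[56/3,19] -> miss, prune
    N16 x:[22,43] y:[5,23/2] z:[22/3,53/3] -> miss, prune

order=[0, 1, 15, 3, 23, 24, 5, 7, 16]  |boxes|=9  |leaves|=2  hit=P14

== RESULT ==
2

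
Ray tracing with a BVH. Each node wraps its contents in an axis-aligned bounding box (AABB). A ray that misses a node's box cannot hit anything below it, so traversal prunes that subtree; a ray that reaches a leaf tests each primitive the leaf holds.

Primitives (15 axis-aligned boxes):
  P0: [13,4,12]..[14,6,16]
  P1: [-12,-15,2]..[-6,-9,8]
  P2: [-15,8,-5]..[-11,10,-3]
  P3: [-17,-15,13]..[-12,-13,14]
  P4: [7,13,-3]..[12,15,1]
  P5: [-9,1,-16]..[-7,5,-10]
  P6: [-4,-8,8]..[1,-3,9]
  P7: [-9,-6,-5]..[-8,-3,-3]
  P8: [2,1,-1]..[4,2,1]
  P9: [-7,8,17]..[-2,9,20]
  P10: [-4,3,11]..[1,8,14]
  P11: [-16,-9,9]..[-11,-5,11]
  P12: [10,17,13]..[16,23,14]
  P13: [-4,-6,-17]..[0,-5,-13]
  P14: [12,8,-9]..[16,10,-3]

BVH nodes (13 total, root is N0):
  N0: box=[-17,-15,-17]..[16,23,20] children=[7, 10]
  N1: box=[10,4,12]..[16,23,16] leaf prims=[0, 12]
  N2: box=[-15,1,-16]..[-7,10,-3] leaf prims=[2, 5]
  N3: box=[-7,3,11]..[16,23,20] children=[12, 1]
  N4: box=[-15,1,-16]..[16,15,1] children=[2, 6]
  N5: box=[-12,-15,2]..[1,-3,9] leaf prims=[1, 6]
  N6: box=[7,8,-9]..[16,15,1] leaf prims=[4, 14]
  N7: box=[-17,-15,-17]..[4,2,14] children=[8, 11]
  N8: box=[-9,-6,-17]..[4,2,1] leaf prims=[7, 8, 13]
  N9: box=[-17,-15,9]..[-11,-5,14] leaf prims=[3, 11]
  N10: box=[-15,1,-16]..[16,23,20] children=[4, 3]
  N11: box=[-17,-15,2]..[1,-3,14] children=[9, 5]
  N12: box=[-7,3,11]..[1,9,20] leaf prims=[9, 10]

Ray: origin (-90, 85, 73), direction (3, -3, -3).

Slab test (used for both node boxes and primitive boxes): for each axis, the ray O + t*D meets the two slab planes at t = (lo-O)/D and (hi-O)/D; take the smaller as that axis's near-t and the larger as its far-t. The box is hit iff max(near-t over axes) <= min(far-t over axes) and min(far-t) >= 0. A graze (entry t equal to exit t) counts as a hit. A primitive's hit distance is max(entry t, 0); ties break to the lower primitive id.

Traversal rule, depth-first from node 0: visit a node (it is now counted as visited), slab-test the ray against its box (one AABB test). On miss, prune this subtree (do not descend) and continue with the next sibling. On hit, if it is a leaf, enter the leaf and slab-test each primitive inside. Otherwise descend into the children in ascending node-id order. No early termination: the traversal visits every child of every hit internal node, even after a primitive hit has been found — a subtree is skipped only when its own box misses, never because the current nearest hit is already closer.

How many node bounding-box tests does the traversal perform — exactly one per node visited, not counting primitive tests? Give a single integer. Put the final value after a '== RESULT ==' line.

Walk:
N0 x:[73/3,106/3] y:[62/3,100/3] z:[53/3,30] -> hit [73/3,30], descend [7, 10]
  N7 x:[73/3,94/3] y:[83/3,100/3] z:[59/3,30] -> hit [83/3,30], descend [8, 11]
    N8 x:[27,94/3] y:[83/3,91/3] z:[24,30] -> hit [83/3,30] leaf, test {P7(miss), P8(miss), P13@t=30}
    N11 x:[73/3,91/3] y:[88/3,100/3] z:[59/3,71/3] -> miss, prune
  N10 x:[25,106/3] y:[62/3,28] z:[53/3,89/3] -> hit [25,28], descend [3, 4]
    N3 x:[83/3,106/3] y:[62/3,82/3] z:[53/3,62/3] -> miss, prune
    N4 x:[25,106/3] y:[70/3,28] z:[24,89/3] -> hit [25,28], descend [2, 6]
      N2 x:[25,83/3] y:[25,28] z:[76/3,89/3] -> hit [76/3,83/3] leaf, test {P2@t=76/3, P5@t=83/3}
      N6 x:[97/3,106/3] y:[70/3,77/3] z:[24,82/3] -> miss, prune

Visited [0, 7, 8, 11, 10, 3, 4, 2, 6]. Tests: 9 box, 2 leaf. Nearest: P2.

== RESULT ==
9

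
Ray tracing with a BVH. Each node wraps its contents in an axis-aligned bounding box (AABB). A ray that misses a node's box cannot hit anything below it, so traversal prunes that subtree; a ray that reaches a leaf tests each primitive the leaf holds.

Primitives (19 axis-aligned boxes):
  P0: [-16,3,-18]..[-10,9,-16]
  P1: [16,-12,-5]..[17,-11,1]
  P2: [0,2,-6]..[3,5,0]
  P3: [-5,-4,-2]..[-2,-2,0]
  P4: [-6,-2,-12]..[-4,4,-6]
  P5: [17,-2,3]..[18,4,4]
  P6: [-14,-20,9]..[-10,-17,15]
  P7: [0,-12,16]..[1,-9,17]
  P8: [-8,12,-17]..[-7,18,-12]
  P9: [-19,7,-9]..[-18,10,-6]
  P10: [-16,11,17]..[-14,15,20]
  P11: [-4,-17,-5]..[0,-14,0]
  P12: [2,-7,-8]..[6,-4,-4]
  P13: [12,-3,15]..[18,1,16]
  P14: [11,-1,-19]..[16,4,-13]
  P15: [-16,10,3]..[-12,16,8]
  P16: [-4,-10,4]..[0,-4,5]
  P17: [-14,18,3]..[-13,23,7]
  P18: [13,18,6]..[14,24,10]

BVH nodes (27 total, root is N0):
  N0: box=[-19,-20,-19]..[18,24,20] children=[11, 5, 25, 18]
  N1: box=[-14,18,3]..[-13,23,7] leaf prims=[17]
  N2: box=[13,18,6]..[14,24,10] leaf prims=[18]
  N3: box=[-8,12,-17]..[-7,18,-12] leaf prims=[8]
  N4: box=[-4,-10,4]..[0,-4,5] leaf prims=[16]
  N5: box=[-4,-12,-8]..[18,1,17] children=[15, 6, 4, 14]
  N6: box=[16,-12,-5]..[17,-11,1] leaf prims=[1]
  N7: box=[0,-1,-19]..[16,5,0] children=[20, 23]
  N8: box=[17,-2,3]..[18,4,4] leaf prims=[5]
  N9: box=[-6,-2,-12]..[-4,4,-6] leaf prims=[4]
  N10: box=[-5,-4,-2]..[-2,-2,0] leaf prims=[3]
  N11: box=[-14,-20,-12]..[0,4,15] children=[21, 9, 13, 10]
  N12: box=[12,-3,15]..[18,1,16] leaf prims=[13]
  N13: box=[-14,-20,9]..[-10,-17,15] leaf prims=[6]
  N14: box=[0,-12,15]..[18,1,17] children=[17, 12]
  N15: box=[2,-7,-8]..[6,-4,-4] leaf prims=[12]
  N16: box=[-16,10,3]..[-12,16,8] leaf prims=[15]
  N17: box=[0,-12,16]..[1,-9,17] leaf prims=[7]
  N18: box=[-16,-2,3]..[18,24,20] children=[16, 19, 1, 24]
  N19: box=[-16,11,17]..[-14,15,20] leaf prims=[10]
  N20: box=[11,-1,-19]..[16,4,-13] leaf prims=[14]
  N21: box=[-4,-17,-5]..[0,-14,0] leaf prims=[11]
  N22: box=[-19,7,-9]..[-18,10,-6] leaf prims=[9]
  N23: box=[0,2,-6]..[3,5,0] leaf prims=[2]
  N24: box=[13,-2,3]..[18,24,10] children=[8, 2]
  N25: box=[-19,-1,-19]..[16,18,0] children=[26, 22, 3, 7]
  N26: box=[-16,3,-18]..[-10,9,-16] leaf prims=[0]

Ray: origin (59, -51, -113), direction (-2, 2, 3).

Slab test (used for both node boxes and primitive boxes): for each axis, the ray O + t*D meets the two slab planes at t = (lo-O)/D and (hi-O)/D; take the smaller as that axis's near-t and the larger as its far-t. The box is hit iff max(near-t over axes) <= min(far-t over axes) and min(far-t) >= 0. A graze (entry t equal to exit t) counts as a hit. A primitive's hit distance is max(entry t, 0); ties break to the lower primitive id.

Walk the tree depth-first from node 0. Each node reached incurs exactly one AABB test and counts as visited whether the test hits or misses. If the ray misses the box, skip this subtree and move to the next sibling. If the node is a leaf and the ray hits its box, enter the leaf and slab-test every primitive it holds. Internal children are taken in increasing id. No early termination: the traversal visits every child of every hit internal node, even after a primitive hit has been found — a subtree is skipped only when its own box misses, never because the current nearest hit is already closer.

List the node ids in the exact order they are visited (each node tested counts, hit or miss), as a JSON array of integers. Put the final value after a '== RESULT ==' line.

Walk:
N0 x:[41/2,39] y:[31/2,75/2] z:[94/3,133/3] -> hit [94/3,75/2], descend [5, 11, 18, 25]
  N5 x:[41/2,63/2] y:[39/2,26] z:[35,130/3] -> miss, prune
  N11 x:[59/2,73/2] y:[31/2,55/2] z:[101/3,128/3] -> miss, prune
  N18 x:[41/2,75/2] y:[49/2,75/2] z:[116/3,133/3] -> miss, prune
  N25 x:[43/2,39] y:[25,69/2] z:[94/3,113/3] -> hit [94/3,69/2], descend [3, 7, 22, 26]
    N3 x:[33,67/2] y:[63/2,69/2] z:[32,101/3] -> hit [33,67/2] leaf, test {P8@t=33}
    N7 x:[43/2,59/2] y:[25,28] z:[94/3,113/3] -> miss, prune
    N22 x:[77/2,39] y:[29,61/2] z:[104/3,107/3] -> miss, prune
    N26 x:[69/2,75/2] y:[27,30] z:[95/3,97/3] -> miss, prune

9 AABB tests over nodes [0, 5, 11, 18, 25, 3, 7, 22, 26]; 1 leaf entered; closest P8.

== RESULT ==
[0, 5, 11, 18, 25, 3, 7, 22, 26]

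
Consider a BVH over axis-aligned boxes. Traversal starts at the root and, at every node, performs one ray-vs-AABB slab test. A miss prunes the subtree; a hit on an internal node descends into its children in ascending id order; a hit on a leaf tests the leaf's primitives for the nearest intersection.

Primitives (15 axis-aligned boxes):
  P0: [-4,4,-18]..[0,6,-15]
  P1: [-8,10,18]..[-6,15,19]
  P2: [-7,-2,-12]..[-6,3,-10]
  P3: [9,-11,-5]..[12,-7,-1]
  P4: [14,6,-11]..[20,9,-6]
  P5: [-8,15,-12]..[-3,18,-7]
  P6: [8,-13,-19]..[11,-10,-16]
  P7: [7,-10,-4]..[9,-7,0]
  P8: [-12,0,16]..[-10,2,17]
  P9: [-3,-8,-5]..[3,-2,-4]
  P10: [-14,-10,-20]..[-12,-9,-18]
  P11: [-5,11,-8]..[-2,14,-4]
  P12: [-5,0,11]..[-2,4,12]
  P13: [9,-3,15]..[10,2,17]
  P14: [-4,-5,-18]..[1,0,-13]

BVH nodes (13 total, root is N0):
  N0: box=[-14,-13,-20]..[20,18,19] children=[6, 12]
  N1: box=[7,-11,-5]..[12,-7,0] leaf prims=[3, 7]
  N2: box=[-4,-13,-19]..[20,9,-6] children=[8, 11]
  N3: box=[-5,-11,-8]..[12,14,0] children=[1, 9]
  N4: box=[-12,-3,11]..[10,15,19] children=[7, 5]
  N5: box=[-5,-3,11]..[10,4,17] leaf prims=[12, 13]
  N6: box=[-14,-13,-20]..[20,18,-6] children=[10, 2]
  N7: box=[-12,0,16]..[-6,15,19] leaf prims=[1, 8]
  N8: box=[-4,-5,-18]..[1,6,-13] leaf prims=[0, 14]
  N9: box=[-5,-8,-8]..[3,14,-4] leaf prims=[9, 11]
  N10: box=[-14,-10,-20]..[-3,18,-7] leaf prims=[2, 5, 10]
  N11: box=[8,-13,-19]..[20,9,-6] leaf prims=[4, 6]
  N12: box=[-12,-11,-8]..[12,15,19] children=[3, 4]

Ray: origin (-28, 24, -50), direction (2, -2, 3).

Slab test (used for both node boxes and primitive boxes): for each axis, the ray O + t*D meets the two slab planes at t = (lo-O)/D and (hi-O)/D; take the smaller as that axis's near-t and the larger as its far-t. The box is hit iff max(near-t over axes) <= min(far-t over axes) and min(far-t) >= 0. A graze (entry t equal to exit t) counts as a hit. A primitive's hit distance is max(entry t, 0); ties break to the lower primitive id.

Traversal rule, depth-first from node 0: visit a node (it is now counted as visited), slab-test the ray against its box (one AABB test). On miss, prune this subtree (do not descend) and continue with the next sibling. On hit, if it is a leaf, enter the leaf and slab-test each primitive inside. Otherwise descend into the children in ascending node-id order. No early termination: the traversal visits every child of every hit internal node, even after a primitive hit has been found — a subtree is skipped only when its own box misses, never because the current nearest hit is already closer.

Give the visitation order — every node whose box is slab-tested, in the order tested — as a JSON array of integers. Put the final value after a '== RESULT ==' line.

Walk:
N0 x:[7,24] y:[3,37/2] z:[10,23] -> hit [10,37/2], descend [6, 12]
  N6 x:[7,24] y:[3,37/2] z:[10,44/3] -> hit [10,44/3], descend [2, 10]
    N2 x:[12,24] y:[15/2,37/2] z:[31/3,44/3] -> hit [12,44/3], descend [8, 11]
      N8 x:[12,29/2] y:[9,29/2] z:[32/3,37/3] -> hit [12,37/3] leaf, test {P0(miss), P14@t=12}
      N11 x:[18,24] y:[15/2,37/2] z:[31/3,44/3] -> miss, prune
    N10 x:[7,25/2] y:[3,17] z:[10,43/3] -> hit [10,25/2] leaf, test {P2(miss), P5(miss), P10(miss)}
  N12 x:[8,20] y:[9/2,35/2] z:[14,23] -> hit [14,35/2], descend [3, 4]
    N3 x:[23/2,20] y:[5,35/2] z:[14,50/3] -> hit [14,50/3], descend [1, 9]
      N1 x:[35/2,20] y:[31/2,35/2] z:[15,50/3] -> miss, prune
      N9 x:[23/2,31/2] y:[5,16] z:[14,46/3] -> hit [14,46/3] leaf, test {P9@t=15, P11(miss)}
    N4 x:[8,19] y:[9/2,27/2] z:[61/3,23] -> miss, prune

11 AABB tests over nodes [0, 6, 2, 8, 11, 10, 12, 3, 1, 9, 4]; 3 leaves entered; closest P14.

== RESULT ==
[0, 6, 2, 8, 11, 10, 12, 3, 1, 9, 4]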